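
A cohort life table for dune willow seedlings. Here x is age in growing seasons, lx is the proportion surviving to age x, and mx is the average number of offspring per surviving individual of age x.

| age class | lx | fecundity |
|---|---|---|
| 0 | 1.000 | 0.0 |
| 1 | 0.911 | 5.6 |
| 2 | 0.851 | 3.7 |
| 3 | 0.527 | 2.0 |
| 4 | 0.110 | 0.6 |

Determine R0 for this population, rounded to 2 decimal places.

9.37

lx·mx by age: 0, 5.1016, 3.1487, 1.054, 0.066
R0 = Σ lx·mx = 9.3703 → 9.37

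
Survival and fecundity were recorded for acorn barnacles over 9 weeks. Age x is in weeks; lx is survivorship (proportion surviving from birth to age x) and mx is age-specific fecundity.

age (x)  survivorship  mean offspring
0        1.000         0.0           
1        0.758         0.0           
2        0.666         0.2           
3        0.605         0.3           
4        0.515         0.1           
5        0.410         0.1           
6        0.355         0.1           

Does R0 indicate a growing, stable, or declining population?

declining

R0 = Σ lx·mx = 0 + 0 + 0.1332 + 0.1815 + 0.0515 + 0.041 + 0.0355 = 0.4427
R0 < 1, so the population is declining.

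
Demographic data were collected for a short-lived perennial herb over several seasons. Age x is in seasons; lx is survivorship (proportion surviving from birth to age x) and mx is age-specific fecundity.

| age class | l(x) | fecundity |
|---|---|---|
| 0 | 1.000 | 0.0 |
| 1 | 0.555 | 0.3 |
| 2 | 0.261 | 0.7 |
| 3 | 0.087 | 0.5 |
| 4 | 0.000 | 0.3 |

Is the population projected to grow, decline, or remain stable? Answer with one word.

R0 = Σ lx·mx = 0 + 0.1665 + 0.1827 + 0.0435 + 0 = 0.3927
R0 < 1, so the population is declining.

declining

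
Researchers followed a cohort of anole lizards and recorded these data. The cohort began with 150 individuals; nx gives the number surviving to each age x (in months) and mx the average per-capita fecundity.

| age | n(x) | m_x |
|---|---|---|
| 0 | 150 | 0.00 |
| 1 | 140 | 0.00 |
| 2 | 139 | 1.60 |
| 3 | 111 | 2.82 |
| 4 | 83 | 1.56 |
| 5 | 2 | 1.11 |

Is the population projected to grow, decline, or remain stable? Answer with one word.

growing

lx = nx/n0 = nx/150: 1, 0.93333…, 0.92667…, 0.74, 0.55333…, 0.01333…
R0 = Σ lx·mx = 0 + 0 + 1.482667… + 2.0868 + 0.8632… + 0.0148… = 4.447467…
R0 > 1, so the population is growing.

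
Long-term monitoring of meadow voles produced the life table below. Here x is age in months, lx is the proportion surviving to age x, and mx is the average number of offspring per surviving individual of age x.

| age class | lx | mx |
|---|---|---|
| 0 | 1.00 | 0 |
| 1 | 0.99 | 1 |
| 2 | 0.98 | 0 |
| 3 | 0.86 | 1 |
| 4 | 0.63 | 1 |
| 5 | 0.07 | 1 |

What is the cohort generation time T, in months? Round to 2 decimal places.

2.53

lx·mx: 0, 0.99, 0, 0.86, 0.63, 0.07 → R0 = 2.55
x·lx·mx: 0, 0.99, 0, 2.58, 2.52, 0.35 → Σ = 6.44
T = 6.44 / 2.55 = 2.52549… → 2.53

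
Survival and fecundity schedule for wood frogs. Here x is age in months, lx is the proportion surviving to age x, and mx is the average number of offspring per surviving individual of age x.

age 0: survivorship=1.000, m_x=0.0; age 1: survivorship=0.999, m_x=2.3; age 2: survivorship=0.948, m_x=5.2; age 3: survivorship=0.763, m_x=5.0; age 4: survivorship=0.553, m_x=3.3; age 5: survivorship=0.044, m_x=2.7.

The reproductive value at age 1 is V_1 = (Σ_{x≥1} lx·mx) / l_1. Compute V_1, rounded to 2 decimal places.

lx·mx for x ≥ 1: 2.2977, 4.9296, 3.815, 1.8249, 0.1188 → sum = 12.986
V_1 = 12.986 / l_1 = 12.986 / 0.999 = 12.998999… → 13.00

13.00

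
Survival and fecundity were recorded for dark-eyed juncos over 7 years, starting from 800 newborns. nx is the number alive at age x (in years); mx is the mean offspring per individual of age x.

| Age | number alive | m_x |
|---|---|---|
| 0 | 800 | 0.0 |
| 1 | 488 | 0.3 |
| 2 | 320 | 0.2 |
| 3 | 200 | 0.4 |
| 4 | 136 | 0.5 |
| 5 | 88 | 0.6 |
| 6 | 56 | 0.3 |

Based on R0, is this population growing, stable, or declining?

lx = nx/n0 = nx/800: 1, 0.61, 0.4, 0.25, 0.17, 0.11, 0.07
R0 = Σ lx·mx = 0 + 0.183 + 0.08 + 0.1 + 0.085 + 0.066 + 0.021 = 0.535
R0 < 1, so the population is declining.

declining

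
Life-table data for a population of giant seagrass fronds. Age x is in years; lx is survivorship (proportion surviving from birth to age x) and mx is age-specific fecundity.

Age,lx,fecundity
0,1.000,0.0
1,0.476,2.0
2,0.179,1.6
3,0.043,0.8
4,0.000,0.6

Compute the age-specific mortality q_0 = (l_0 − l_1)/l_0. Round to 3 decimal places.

q_0 = (l_0 − l_1) / l_0 = (1 − 0.476) / 1
     = 0.524 / 1 = 0.524 → 0.524

0.524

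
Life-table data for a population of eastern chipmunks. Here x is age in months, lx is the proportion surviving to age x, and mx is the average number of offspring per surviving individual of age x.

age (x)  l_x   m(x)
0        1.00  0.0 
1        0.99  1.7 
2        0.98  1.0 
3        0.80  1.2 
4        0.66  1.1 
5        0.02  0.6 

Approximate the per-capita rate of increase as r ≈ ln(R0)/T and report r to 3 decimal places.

R0 = Σ lx·mx = 0 + 1.683 + 0.98 + 0.96 + 0.726 + 0.012 = 4.361
Σ x·lx·mx = 9.487; T = 9.487/4.361 = 2.17542…
r ≈ ln(R0)/T = ln(4.361)/2.17542… = 0.67697… → 0.677

0.677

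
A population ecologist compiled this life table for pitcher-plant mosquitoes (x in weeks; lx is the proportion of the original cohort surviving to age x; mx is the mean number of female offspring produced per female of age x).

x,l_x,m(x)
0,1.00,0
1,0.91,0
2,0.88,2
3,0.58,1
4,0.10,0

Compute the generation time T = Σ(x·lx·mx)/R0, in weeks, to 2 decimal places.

2.25

lx·mx: 0, 0, 1.76, 0.58, 0 → R0 = 2.34
x·lx·mx: 0, 0, 3.52, 1.74, 0 → Σ = 5.26
T = 5.26 / 2.34 = 2.247863… → 2.25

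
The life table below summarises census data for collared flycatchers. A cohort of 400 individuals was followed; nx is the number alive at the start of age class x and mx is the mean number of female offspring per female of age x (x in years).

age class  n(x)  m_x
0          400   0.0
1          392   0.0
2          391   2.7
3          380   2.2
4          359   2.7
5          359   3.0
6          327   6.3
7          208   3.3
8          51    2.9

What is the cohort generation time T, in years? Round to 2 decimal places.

lx = nx/n0 = nx/400: 1, 0.98, 0.9775, 0.95, 0.8975, 0.8975, 0.8175, 0.52, 0.1275
lx·mx: 0, 0, 2.63925, 2.09, 2.42325, 2.6925, 5.15025, 1.716, 0.36975 → R0 = 17.081
x·lx·mx: 0, 0, 5.2785, 6.27, 9.693, 13.4625, 30.9015, 12.012, 2.958 → Σ = 80.5755
T = 80.5755 / 17.081 = 4.717259… → 4.72

4.72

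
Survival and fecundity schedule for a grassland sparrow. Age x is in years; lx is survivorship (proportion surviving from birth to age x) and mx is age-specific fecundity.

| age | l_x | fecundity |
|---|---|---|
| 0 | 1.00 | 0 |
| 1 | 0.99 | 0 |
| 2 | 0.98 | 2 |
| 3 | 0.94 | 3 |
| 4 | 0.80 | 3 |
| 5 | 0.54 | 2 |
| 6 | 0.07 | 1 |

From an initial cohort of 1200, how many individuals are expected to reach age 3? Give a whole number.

1128

Expected survivors = N0 · l_3 = 1200 × 0.94 = 1128 → 1128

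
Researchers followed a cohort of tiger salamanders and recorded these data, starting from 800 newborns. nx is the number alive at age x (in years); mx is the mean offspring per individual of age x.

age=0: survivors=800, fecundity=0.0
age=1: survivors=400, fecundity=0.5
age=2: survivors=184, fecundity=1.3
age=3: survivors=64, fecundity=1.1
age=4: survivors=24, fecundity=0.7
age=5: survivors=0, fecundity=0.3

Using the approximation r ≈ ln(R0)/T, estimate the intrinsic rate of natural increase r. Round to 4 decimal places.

-0.2303

lx = nx/n0 = nx/800: 1, 0.5, 0.23, 0.08, 0.03, 0
R0 = Σ lx·mx = 0 + 0.25 + 0.299 + 0.088 + 0.021 + 0 = 0.658
Σ x·lx·mx = 1.196; T = 1.196/0.658 = 1.81763…
r ≈ ln(R0)/T = ln(0.658)/1.81763… = -0.230273… → -0.2303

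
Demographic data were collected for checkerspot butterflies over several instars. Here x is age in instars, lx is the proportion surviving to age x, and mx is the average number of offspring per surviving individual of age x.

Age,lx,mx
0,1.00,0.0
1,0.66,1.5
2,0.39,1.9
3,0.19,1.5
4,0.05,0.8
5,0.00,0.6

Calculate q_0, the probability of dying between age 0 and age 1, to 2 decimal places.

0.34

q_0 = (l_0 − l_1) / l_0 = (1 − 0.66) / 1
     = 0.34 / 1 = 0.34 → 0.34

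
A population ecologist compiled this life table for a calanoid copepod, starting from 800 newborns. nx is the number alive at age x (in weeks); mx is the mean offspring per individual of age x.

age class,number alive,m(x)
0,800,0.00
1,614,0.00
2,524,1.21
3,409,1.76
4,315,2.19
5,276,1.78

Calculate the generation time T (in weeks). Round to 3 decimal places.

3.410

lx = nx/n0 = nx/800: 1, 0.7675, 0.655, 0.51125, 0.39375, 0.345
lx·mx: 0, 0, 0.79255, 0.8998…, 0.862313…, 0.6141 → R0 = 3.168763…
x·lx·mx: 0, 0, 1.5851, 2.6994…, 3.44925…, 3.0705 → Σ = 10.80425…
T = 10.80425… / 3.168763… = 3.409612… → 3.410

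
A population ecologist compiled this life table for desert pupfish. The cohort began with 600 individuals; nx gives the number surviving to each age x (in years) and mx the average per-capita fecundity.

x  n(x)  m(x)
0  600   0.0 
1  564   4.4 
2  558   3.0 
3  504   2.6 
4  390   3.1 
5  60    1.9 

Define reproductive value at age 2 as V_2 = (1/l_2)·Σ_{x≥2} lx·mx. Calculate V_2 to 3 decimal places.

lx = nx/n0 = nx/600: 1, 0.94, 0.93, 0.84, 0.65, 0.1
lx·mx for x ≥ 2: 2.79, 2.184, 2.015, 0.19 → sum = 7.179
V_2 = 7.179 / l_2 = 7.179 / 0.93 = 7.719355… → 7.719

7.719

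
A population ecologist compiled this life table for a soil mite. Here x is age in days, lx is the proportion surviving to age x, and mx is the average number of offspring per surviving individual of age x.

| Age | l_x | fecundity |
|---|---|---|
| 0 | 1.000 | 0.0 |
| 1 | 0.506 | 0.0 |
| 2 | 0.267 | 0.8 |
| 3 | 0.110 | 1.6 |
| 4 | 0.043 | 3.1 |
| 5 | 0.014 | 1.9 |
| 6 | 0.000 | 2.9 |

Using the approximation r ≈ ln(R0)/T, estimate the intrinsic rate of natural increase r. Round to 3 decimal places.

-0.203

R0 = Σ lx·mx = 0 + 0 + 0.2136 + 0.176 + 0.1333 + 0.0266 + 0 = 0.5495
Σ x·lx·mx = 1.6214; T = 1.6214/0.5495 = 2.95068…
r ≈ ln(R0)/T = ln(0.5495)/2.95068… = -0.20292… → -0.203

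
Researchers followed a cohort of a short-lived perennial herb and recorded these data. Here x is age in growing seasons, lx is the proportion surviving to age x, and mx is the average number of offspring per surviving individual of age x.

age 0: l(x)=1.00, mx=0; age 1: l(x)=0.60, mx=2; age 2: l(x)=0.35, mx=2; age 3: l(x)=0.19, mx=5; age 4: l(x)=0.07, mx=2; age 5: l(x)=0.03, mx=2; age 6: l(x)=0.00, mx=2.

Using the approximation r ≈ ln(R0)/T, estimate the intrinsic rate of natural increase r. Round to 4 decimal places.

R0 = Σ lx·mx = 0 + 1.2 + 0.7 + 0.95 + 0.14 + 0.06 + 0 = 3.05
Σ x·lx·mx = 6.31; T = 6.31/3.05 = 2.06885…
r ≈ ln(R0)/T = ln(3.05)/2.06885… = 0.539015… → 0.5390

0.5390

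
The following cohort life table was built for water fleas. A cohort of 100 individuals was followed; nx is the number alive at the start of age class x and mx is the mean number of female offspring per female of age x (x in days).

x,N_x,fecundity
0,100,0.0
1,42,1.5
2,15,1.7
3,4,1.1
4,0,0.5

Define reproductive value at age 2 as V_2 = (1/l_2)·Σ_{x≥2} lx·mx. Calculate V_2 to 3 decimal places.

lx = nx/n0 = nx/100: 1, 0.42, 0.15, 0.04, 0
lx·mx for x ≥ 2: 0.255, 0.044, 0 → sum = 0.299
V_2 = 0.299 / l_2 = 0.299 / 0.15 = 1.993333… → 1.993

1.993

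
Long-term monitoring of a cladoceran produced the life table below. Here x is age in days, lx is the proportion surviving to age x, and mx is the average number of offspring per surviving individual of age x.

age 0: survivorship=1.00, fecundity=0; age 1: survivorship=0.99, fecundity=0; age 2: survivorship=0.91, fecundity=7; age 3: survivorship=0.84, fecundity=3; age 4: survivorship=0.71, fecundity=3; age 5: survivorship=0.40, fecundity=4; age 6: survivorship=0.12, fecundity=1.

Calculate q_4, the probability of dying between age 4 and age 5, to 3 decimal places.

q_4 = (l_4 − l_5) / l_4 = (0.71 − 0.4) / 0.71
     = 0.31 / 0.71 = 0.43662… → 0.437

0.437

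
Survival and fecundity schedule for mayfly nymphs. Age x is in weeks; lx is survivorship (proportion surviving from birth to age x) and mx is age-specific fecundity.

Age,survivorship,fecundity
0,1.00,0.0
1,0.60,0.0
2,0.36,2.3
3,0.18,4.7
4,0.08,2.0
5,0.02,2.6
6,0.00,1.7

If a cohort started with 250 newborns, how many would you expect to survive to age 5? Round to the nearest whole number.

5

Expected survivors = N0 · l_5 = 250 × 0.02 = 5 → 5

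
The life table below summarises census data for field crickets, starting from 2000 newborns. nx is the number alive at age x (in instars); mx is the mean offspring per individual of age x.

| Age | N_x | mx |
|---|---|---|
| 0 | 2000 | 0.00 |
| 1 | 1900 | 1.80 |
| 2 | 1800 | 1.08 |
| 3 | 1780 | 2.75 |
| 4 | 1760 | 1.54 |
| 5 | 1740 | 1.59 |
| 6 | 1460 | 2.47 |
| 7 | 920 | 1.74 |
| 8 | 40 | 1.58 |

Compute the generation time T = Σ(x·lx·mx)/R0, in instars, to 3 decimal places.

3.809

lx = nx/n0 = nx/2000: 1, 0.95, 0.9, 0.89, 0.88, 0.87, 0.73, 0.46, 0.02
lx·mx: 0, 1.71, 0.972, 2.4475, 1.3552, 1.3833, 1.8031, 0.8004, 0.0316 → R0 = 10.5031
x·lx·mx: 0, 1.71, 1.944, 7.3425, 5.4208, 6.9165, 10.8186, 5.6028, 0.2528 → Σ = 40.008
T = 40.008 / 10.5031 = 3.809161… → 3.809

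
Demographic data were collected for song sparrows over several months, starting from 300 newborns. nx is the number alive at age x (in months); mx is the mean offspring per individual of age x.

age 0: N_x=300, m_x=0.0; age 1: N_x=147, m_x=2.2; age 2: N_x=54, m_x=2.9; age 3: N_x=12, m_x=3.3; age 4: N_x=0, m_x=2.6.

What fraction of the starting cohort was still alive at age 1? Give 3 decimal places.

0.490

l_1 = n_1/n_0 = 147/300 = 0.49 → 0.490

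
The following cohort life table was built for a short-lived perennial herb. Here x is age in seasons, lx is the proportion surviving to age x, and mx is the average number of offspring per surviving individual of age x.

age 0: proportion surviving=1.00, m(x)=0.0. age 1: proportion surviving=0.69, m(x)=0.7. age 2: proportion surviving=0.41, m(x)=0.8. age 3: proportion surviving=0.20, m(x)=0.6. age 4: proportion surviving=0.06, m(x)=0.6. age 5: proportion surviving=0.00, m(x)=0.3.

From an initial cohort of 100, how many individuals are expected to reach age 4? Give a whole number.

6

Expected survivors = N0 · l_4 = 100 × 0.06 = 6 → 6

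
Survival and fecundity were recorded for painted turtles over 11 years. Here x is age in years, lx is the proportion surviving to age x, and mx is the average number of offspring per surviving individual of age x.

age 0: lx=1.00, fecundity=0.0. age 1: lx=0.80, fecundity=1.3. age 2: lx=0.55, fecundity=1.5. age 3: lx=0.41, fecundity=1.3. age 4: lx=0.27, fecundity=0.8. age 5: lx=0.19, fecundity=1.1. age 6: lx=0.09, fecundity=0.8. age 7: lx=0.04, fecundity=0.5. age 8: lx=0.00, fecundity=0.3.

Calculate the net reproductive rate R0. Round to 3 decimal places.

lx·mx by age: 0, 1.04, 0.825, 0.533, 0.216, 0.209, 0.072, 0.02, 0
R0 = Σ lx·mx = 2.915 → 2.915

2.915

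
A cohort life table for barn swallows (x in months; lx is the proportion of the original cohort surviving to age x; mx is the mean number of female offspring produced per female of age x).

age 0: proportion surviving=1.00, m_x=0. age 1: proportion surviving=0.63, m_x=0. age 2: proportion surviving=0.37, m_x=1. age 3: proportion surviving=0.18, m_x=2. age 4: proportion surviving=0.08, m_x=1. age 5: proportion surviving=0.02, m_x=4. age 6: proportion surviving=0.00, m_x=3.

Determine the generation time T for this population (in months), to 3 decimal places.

lx·mx: 0, 0, 0.37, 0.36, 0.08, 0.08, 0 → R0 = 0.89
x·lx·mx: 0, 0, 0.74, 1.08, 0.32, 0.4, 0 → Σ = 2.54
T = 2.54 / 0.89 = 2.853933… → 2.854

2.854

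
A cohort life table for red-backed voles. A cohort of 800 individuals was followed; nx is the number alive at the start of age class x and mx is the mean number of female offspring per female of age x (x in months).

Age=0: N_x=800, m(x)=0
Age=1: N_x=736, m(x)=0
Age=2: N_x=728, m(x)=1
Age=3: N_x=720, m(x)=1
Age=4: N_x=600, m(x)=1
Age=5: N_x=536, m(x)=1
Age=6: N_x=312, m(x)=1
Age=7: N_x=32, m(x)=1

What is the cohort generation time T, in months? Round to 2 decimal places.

3.69

lx = nx/n0 = nx/800: 1, 0.92, 0.91, 0.9, 0.75, 0.67, 0.39, 0.04
lx·mx: 0, 0, 0.91, 0.9, 0.75, 0.67, 0.39, 0.04 → R0 = 3.66
x·lx·mx: 0, 0, 1.82, 2.7, 3, 3.35, 2.34, 0.28 → Σ = 13.49
T = 13.49 / 3.66 = 3.685792… → 3.69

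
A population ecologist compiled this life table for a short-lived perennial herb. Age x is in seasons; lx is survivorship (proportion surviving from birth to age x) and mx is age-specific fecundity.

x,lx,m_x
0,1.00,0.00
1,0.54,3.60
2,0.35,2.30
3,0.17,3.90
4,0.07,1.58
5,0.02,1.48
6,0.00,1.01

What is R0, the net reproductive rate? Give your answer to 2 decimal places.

3.55

lx·mx by age: 0, 1.944, 0.805, 0.663, 0.1106, 0.0296, 0
R0 = Σ lx·mx = 3.5522 → 3.55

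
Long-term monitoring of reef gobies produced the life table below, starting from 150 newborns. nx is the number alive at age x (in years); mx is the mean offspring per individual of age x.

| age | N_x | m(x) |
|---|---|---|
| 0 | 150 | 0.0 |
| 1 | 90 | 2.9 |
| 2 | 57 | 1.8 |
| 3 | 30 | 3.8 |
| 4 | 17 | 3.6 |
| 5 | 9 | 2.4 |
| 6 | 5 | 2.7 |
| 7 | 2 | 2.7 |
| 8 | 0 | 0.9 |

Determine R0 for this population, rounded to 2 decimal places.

lx = nx/n0 = nx/150: 1, 0.6, 0.38, 0.2, 0.11333…, 0.06, 0.03333…, 0.01333…, 0
lx·mx by age: 0, 1.74, 0.684, 0.76, 0.408…, 0.144, 0.09…, 0.036…, 0
R0 = Σ lx·mx = 3.862… → 3.86

3.86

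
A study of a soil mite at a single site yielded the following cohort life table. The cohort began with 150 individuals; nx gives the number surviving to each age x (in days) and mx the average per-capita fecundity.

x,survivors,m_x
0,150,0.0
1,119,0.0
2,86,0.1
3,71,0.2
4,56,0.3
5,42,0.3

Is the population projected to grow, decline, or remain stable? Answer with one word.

lx = nx/n0 = nx/150: 1, 0.79333…, 0.57333…, 0.47333…, 0.37333…, 0.28
R0 = Σ lx·mx = 0 + 0 + 0.057333… + 0.094667… + 0.112… + 0.084 = 0.348…
R0 < 1, so the population is declining.

declining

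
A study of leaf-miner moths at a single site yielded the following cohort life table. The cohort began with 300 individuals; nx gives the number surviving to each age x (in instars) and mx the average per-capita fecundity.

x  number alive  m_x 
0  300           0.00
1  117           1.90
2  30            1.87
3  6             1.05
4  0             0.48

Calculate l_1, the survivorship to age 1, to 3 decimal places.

l_1 = n_1/n_0 = 117/300 = 0.39 → 0.390

0.390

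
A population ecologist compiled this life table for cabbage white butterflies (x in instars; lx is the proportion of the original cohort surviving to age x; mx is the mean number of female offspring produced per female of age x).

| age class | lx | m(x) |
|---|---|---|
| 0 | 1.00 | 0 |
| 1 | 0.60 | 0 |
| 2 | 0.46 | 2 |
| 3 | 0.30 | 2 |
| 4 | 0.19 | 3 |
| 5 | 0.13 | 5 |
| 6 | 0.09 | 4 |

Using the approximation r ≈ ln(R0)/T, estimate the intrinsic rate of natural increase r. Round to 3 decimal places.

R0 = Σ lx·mx = 0 + 0 + 0.92 + 0.6 + 0.57 + 0.65 + 0.36 = 3.1
Σ x·lx·mx = 11.33; T = 11.33/3.1 = 3.65484…
r ≈ ln(R0)/T = ln(3.1)/3.65484… = 0.30956… → 0.310

0.310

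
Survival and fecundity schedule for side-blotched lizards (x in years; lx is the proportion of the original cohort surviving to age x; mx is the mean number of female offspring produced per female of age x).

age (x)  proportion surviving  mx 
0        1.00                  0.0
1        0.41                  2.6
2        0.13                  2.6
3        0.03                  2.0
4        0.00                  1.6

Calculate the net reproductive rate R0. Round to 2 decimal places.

1.46

lx·mx by age: 0, 1.066, 0.338, 0.06, 0
R0 = Σ lx·mx = 1.464 → 1.46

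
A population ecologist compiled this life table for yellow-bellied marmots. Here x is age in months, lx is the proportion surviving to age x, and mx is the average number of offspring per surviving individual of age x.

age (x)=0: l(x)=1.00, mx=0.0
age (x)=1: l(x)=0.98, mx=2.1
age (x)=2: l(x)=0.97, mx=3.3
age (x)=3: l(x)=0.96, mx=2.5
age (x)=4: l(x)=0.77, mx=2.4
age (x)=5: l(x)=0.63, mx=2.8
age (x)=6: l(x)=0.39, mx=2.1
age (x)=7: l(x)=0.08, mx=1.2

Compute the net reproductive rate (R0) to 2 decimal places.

12.19

lx·mx by age: 0, 2.058, 3.201, 2.4, 1.848, 1.764, 0.819, 0.096
R0 = Σ lx·mx = 12.186 → 12.19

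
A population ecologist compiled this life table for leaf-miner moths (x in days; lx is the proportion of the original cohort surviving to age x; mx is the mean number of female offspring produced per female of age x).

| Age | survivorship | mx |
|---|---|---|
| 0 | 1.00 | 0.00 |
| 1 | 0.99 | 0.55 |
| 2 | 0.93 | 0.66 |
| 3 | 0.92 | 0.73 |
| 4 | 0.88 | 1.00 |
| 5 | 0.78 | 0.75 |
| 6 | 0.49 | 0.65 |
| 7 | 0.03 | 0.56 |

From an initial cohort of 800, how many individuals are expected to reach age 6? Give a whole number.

Expected survivors = N0 · l_6 = 800 × 0.49 = 392 → 392

392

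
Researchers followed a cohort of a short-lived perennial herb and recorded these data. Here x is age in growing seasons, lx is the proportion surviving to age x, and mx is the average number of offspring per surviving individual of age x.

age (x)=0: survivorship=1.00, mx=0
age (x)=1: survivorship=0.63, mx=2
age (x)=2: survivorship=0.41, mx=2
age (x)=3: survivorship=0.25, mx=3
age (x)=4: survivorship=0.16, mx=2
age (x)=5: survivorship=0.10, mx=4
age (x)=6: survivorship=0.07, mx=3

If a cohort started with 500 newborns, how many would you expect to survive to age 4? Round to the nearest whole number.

Expected survivors = N0 · l_4 = 500 × 0.16 = 80 → 80

80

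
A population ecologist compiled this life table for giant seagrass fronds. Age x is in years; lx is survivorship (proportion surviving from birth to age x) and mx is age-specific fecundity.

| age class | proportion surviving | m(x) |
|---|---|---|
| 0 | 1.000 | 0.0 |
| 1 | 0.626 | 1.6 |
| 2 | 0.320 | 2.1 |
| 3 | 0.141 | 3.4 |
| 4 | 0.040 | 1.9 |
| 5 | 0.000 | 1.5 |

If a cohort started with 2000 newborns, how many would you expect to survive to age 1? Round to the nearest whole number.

Expected survivors = N0 · l_1 = 2000 × 0.626 = 1252 → 1252

1252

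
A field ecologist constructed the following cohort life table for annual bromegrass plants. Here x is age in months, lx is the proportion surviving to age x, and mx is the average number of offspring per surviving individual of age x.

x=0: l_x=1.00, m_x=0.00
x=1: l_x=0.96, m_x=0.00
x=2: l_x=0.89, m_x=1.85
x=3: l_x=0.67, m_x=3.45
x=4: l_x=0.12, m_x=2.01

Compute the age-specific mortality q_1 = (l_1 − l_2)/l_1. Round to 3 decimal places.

q_1 = (l_1 − l_2) / l_1 = (0.96 − 0.89) / 0.96
     = 0.07 / 0.96 = 0.072917… → 0.073

0.073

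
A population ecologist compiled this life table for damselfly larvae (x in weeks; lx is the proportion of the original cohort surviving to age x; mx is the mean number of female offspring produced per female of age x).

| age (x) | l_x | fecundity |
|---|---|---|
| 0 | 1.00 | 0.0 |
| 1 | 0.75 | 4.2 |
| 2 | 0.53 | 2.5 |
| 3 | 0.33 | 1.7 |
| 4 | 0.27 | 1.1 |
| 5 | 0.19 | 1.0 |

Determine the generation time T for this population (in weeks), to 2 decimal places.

1.74

lx·mx: 0, 3.15, 1.325, 0.561, 0.297, 0.19 → R0 = 5.523
x·lx·mx: 0, 3.15, 2.65, 1.683, 1.188, 0.95 → Σ = 9.621
T = 9.621 / 5.523 = 1.741988… → 1.74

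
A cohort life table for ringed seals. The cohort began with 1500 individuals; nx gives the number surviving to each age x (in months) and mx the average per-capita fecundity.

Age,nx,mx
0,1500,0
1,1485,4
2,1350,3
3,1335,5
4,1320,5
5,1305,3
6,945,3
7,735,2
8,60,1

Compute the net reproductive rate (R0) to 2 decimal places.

lx = nx/n0 = nx/1500: 1, 0.99, 0.9, 0.89, 0.88, 0.87, 0.63, 0.49, 0.04
lx·mx by age: 0, 3.96, 2.7, 4.45, 4.4, 2.61, 1.89, 0.98, 0.04
R0 = Σ lx·mx = 21.03 → 21.03

21.03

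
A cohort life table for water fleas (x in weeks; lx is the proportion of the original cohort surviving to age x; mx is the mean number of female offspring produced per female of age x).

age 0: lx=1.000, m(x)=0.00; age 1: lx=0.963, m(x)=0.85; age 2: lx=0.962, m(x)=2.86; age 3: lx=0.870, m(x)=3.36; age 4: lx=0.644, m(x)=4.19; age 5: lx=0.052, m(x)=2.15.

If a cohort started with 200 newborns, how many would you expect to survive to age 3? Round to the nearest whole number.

Expected survivors = N0 · l_3 = 200 × 0.870 = 174 → 174

174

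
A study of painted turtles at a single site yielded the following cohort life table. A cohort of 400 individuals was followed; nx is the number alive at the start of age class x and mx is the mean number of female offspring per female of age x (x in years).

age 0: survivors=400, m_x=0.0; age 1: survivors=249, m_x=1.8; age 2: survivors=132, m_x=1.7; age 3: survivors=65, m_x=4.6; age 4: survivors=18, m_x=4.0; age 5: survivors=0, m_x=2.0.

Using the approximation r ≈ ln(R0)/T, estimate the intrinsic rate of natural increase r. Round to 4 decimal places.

0.4807

lx = nx/n0 = nx/400: 1, 0.6225, 0.33, 0.1625, 0.045, 0
R0 = Σ lx·mx = 0 + 1.1205 + 0.561 + 0.7475 + 0.18 + 0 = 2.609
Σ x·lx·mx = 5.205; T = 5.205/2.609 = 1.99502…
r ≈ ln(R0)/T = ln(2.609)/1.99502… = 0.480681… → 0.4807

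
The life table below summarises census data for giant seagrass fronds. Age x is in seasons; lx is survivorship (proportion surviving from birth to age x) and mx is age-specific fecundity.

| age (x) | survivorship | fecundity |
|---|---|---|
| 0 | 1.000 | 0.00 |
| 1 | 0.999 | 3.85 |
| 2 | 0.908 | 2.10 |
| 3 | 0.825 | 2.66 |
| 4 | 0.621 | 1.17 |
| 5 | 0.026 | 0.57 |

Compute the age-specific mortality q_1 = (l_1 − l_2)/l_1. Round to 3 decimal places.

q_1 = (l_1 − l_2) / l_1 = (0.999 − 0.908) / 0.999
     = 0.091 / 0.999 = 0.091091… → 0.091

0.091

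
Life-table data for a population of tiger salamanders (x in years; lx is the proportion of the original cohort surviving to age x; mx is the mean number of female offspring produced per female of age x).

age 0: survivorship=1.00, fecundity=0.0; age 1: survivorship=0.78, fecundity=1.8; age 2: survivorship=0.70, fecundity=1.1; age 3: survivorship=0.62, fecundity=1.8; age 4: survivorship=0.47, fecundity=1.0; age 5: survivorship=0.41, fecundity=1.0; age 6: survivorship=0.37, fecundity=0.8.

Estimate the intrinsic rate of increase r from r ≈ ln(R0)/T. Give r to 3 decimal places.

R0 = Σ lx·mx = 0 + 1.404 + 0.77 + 1.116 + 0.47 + 0.41 + 0.296 = 4.466
Σ x·lx·mx = 11.998; T = 11.998/4.466 = 2.68652…
r ≈ ln(R0)/T = ln(4.466)/2.68652… = 0.55704… → 0.557

0.557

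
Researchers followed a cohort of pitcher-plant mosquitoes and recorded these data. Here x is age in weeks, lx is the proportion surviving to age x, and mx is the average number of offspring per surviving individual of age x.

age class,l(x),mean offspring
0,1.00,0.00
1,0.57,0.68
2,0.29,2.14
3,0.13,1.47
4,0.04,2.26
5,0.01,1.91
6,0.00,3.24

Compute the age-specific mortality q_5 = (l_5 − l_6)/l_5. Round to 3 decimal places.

q_5 = (l_5 − l_6) / l_5 = (0.01 − 0) / 0.01
     = 0.01 / 0.01 = 1 → 1.000

1.000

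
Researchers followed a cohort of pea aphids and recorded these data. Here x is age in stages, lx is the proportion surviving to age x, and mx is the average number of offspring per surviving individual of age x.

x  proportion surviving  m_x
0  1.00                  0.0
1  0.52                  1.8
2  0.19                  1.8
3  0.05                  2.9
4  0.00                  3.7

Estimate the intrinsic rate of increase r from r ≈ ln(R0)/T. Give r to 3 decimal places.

0.244

R0 = Σ lx·mx = 0 + 0.936 + 0.342 + 0.145 + 0 = 1.423
Σ x·lx·mx = 2.055; T = 2.055/1.423 = 1.44413…
r ≈ ln(R0)/T = ln(1.423)/1.44413… = 0.24428… → 0.244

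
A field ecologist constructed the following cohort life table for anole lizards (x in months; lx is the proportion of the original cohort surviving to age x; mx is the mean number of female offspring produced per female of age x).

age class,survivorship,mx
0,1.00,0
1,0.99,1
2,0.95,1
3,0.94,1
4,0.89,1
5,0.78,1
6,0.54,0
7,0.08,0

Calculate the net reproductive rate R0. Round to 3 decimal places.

4.550

lx·mx by age: 0, 0.99, 0.95, 0.94, 0.89, 0.78, 0, 0
R0 = Σ lx·mx = 4.55 → 4.550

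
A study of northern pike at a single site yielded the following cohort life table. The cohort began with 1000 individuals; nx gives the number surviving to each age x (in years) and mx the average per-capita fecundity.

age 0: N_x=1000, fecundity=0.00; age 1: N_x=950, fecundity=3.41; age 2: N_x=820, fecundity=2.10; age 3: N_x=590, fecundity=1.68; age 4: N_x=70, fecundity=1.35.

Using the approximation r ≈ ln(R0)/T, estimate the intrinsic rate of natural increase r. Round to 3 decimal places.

1.084

lx = nx/n0 = nx/1000: 1, 0.95, 0.82, 0.59, 0.07
R0 = Σ lx·mx = 0 + 3.2395 + 1.722 + 0.9912 + 0.0945 = 6.0472
Σ x·lx·mx = 10.0351; T = 10.0351/6.0472 = 1.65946…
r ≈ ln(R0)/T = ln(6.0472)/1.65946… = 1.08444… → 1.084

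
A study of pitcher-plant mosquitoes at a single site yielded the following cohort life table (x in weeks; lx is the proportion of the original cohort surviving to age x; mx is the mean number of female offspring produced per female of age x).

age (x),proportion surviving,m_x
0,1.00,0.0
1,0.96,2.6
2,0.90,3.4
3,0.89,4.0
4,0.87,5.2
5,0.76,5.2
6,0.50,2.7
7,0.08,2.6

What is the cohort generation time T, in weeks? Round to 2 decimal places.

lx·mx: 0, 2.496, 3.06, 3.56, 4.524, 3.952, 1.35, 0.208 → R0 = 19.15
x·lx·mx: 0, 2.496, 6.12, 10.68, 18.096, 19.76, 8.1, 1.456 → Σ = 66.708
T = 66.708 / 19.15 = 3.483446… → 3.48

3.48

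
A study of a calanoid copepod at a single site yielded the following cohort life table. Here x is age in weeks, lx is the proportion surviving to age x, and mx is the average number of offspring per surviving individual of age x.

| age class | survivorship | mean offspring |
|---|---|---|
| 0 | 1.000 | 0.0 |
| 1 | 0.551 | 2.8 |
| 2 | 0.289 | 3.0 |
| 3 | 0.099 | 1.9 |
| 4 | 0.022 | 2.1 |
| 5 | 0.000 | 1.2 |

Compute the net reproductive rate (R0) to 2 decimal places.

lx·mx by age: 0, 1.5428, 0.867, 0.1881, 0.0462, 0
R0 = Σ lx·mx = 2.6441 → 2.64

2.64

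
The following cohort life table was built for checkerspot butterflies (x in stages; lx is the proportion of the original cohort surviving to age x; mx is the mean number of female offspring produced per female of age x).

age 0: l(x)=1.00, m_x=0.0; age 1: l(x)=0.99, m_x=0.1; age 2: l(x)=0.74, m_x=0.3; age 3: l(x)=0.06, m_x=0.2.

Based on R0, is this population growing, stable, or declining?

R0 = Σ lx·mx = 0 + 0.099 + 0.222 + 0.012 = 0.333
R0 < 1, so the population is declining.

declining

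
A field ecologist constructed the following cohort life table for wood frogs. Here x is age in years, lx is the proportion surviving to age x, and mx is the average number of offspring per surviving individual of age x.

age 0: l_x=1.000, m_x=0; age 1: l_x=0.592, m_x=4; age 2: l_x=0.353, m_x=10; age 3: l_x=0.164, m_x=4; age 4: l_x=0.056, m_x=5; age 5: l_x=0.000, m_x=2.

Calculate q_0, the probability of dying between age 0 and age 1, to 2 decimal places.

0.41

q_0 = (l_0 − l_1) / l_0 = (1 − 0.592) / 1
     = 0.408 / 1 = 0.408 → 0.41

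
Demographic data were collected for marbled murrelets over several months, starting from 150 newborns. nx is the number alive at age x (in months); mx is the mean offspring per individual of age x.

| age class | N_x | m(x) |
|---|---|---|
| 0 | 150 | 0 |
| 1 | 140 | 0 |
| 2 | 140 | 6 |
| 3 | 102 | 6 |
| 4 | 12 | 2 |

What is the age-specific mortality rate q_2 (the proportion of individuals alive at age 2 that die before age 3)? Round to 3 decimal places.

lx = nx/n0 = nx/150: 1, 0.93333…, 0.93333…, 0.68, 0.08
q_2 = (l_2 − l_3) / l_2 = (0.933333… − 0.68) / 0.933333…
     = 0.253333… / 0.933333… = 0.271429… → 0.271

0.271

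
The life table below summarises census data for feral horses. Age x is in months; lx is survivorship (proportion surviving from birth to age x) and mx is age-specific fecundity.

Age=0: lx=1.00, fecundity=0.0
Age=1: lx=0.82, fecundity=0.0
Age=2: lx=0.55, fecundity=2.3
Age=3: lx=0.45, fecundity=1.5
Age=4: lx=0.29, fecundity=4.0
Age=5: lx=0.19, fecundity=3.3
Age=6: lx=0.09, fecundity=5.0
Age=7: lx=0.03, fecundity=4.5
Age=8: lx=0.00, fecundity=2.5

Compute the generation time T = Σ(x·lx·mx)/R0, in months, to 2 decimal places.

3.70

lx·mx: 0, 0, 1.265, 0.675, 1.16, 0.627, 0.45, 0.135, 0 → R0 = 4.312
x·lx·mx: 0, 0, 2.53, 2.025, 4.64, 3.135, 2.7, 0.945, 0 → Σ = 15.975
T = 15.975 / 4.312 = 3.704777… → 3.70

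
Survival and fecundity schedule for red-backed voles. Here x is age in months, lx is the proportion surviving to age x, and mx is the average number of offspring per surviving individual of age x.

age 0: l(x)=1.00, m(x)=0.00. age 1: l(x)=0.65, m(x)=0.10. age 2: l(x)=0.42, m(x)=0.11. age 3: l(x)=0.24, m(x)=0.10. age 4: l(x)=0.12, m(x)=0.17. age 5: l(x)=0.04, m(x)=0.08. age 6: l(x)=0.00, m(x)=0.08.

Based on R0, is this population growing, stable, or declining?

R0 = Σ lx·mx = 0 + 0.065 + 0.0462 + 0.024 + 0.0204 + 0.0032 + 0 = 0.1588
R0 < 1, so the population is declining.

declining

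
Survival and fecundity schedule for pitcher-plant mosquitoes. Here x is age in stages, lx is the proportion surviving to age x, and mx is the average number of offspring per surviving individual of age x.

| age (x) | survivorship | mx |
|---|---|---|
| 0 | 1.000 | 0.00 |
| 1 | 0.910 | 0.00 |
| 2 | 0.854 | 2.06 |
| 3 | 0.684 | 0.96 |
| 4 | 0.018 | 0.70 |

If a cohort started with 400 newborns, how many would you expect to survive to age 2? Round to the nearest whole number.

342

Expected survivors = N0 · l_2 = 400 × 0.854 = 341.6 → 342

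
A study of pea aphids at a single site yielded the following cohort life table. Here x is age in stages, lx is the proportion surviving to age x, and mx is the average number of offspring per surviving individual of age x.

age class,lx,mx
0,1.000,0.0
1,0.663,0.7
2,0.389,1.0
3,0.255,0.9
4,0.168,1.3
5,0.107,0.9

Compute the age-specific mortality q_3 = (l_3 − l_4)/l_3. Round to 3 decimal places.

0.341

q_3 = (l_3 − l_4) / l_3 = (0.255 − 0.168) / 0.255
     = 0.087 / 0.255 = 0.341176… → 0.341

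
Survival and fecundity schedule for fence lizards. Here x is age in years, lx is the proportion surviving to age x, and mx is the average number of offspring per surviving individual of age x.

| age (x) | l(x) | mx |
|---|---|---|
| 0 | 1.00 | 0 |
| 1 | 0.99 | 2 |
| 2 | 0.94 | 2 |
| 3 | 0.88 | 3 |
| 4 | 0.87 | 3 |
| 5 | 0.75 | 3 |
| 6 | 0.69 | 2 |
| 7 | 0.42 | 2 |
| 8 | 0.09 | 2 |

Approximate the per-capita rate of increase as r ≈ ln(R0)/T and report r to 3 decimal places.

0.708

R0 = Σ lx·mx = 0 + 1.98 + 1.88 + 2.64 + 2.61 + 2.25 + 1.38 + 0.84 + 0.18 = 13.76
Σ x·lx·mx = 50.95; T = 50.95/13.76 = 3.70276…
r ≈ ln(R0)/T = ln(13.76)/3.70276… = 0.70806… → 0.708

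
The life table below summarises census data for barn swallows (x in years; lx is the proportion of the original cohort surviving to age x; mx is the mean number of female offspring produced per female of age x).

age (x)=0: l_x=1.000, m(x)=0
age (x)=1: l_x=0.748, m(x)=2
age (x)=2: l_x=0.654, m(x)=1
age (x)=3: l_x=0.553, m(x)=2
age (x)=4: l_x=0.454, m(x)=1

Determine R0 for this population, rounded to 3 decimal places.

3.710

lx·mx by age: 0, 1.496, 0.654, 1.106, 0.454
R0 = Σ lx·mx = 3.71 → 3.710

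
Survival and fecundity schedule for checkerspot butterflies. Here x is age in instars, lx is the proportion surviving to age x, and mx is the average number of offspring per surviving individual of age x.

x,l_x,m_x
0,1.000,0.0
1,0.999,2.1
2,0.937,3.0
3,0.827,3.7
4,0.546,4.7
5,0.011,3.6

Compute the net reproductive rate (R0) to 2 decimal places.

lx·mx by age: 0, 2.0979, 2.811, 3.0599, 2.5662, 0.0396
R0 = Σ lx·mx = 10.5746 → 10.57

10.57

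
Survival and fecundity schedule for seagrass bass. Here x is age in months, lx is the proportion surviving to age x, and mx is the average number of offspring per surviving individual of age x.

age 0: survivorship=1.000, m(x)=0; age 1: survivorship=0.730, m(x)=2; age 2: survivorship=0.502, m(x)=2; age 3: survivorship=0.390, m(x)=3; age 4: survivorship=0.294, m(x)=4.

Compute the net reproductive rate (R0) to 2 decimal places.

lx·mx by age: 0, 1.46, 1.004, 1.17, 1.176
R0 = Σ lx·mx = 4.81 → 4.81

4.81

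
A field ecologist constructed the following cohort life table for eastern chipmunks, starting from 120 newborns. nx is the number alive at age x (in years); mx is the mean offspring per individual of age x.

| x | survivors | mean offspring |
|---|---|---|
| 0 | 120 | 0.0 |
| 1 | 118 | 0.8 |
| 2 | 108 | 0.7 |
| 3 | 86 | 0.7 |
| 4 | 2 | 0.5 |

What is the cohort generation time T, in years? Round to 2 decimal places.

1.86

lx = nx/n0 = nx/120: 1, 0.98333…, 0.9, 0.71667…, 0.01667…
lx·mx: 0, 0.786667…, 0.63, 0.501667…, 0.008333… → R0 = 1.926667…
x·lx·mx: 0, 0.786667…, 1.26, 1.505…, 0.033333… → Σ = 3.585…
T = 3.585… / 1.926667… = 1.860727… → 1.86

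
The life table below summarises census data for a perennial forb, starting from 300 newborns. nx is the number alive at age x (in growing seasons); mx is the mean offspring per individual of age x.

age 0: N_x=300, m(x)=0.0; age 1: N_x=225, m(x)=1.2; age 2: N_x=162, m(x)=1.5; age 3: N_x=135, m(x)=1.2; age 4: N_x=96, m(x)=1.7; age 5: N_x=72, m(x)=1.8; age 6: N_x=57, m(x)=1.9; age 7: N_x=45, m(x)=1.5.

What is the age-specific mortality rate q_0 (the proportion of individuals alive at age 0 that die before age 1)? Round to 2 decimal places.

lx = nx/n0 = nx/300: 1, 0.75, 0.54, 0.45, 0.32, 0.24, 0.19, 0.15
q_0 = (l_0 − l_1) / l_0 = (1 − 0.75) / 1
     = 0.25 / 1 = 0.25 → 0.25

0.25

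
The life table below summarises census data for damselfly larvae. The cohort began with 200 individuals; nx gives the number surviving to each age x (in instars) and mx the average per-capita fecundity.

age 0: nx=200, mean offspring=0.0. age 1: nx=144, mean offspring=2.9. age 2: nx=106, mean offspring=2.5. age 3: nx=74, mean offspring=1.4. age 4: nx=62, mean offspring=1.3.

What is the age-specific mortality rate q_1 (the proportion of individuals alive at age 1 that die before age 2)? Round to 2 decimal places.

0.26

lx = nx/n0 = nx/200: 1, 0.72, 0.53, 0.37, 0.31
q_1 = (l_1 − l_2) / l_1 = (0.72 − 0.53) / 0.72
     = 0.19 / 0.72 = 0.263889… → 0.26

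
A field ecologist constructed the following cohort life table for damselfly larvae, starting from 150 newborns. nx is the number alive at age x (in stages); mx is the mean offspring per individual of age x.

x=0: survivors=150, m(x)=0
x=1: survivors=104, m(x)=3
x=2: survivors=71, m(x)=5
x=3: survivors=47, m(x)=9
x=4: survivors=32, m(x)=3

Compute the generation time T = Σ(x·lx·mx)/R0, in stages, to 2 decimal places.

lx = nx/n0 = nx/150: 1, 0.69333…, 0.47333…, 0.31333…, 0.21333…
lx·mx: 0, 2.08…, 2.366667…, 2.82…, 0.64… → R0 = 7.906667…
x·lx·mx: 0, 2.08…, 4.733333…, 8.46…, 2.56… → Σ = 17.833333…
T = 17.833333… / 7.906667… = 2.255481… → 2.26

2.26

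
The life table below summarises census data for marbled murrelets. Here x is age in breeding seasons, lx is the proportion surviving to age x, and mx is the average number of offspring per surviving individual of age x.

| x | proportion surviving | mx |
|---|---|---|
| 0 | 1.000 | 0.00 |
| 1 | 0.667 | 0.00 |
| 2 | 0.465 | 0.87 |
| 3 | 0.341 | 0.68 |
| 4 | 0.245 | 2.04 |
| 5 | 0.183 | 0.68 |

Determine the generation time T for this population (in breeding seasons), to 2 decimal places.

3.27

lx·mx: 0, 0, 0.40455, 0.23188, 0.4998, 0.12444 → R0 = 1.26067
x·lx·mx: 0, 0, 0.8091, 0.69564, 1.9992, 0.6222 → Σ = 4.12614
T = 4.12614 / 1.26067 = 3.272974… → 3.27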